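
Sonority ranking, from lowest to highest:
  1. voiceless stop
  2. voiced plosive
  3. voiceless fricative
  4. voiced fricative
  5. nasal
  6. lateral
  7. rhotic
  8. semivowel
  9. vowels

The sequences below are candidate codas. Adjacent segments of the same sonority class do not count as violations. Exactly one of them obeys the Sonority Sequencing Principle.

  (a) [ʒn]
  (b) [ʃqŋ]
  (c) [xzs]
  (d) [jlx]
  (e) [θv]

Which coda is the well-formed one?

d

(a) 4-5 → violates
(b) 3-1-5 → violates
(c) 3-4-3 → violates
(d) 8-6-3 → obeys
(e) 3-4 → violates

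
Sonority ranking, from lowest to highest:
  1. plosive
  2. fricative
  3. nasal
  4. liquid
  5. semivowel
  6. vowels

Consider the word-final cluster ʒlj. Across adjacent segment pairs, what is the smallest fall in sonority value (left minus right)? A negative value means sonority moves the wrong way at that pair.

/ʒ/: fricative = 2.
/l/: liquid = 4.
/j/: semivowel = 5.
/ʒ/→/l/: change -2.
/l/→/j/: change -1.
Minimum = -2.

-2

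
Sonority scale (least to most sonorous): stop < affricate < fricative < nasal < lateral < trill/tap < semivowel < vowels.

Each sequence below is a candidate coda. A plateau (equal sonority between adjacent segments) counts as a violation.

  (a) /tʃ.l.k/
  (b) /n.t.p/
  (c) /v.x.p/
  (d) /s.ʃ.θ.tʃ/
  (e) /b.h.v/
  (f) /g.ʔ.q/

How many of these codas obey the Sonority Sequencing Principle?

(a) sonority 2-5-1: ill-formed.
(b) sonority 4-1-1: ill-formed.
(c) sonority 3-3-1: ill-formed.
(d) sonority 3-3-3-2: ill-formed.
(e) sonority 1-3-3: ill-formed.
(f) sonority 1-1-1: ill-formed.

0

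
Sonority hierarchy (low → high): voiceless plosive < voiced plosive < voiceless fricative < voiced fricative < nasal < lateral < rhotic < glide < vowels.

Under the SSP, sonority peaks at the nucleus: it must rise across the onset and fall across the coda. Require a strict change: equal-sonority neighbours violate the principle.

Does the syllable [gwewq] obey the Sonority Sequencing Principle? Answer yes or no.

yes

Onset: /g/ is a voiced plosive (sonority 2), /w/ is a glide (sonority 8); then the nucleus /e/ (sonority 9).
Onset profile 2-8-9 — rises to the nucleus.
Coda: /w/ is a glide (sonority 8), /q/ is a voiceless plosive (sonority 1).
Coda profile 9-8-1 — falls from the nucleus.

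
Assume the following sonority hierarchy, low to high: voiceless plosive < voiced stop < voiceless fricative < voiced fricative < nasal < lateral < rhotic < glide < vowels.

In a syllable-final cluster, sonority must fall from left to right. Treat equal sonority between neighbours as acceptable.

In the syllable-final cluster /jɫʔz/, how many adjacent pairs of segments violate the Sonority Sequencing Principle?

/j/ is a glide (sonority 8).
/ɫ/ is a lateral (sonority 6).
/ʔ/ is a voiceless plosive (sonority 1).
/z/ is a voiced fricative (sonority 4).
/j/→/ɫ/: 8→6 (falls) — ok.
/ɫ/→/ʔ/: 6→1 (falls) — ok.
/ʔ/→/z/: 1→4 (does not fall) — violation.

1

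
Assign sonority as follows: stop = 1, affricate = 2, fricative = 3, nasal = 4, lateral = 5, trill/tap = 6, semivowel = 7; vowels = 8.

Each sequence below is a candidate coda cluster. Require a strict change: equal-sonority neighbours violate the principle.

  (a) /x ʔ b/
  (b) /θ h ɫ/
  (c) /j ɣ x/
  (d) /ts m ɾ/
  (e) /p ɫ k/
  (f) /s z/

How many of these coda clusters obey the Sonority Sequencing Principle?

0

(a) 3-1-1 → violates
(b) 3-3-5 → violates
(c) 7-3-3 → violates
(d) 2-4-6 → violates
(e) 1-5-1 → violates
(f) 3-3 → violates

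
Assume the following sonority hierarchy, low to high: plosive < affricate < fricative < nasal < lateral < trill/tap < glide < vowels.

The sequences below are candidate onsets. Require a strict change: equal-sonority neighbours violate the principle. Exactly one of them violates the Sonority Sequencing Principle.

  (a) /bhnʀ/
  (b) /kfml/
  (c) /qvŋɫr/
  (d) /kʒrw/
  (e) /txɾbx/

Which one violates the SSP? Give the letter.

e

(a) 1-3-4-6 → obeys
(b) 1-3-4-5 → obeys
(c) 1-3-4-5-6 → obeys
(d) 1-3-6-7 → obeys
(e) 1-3-6-1-3 → violates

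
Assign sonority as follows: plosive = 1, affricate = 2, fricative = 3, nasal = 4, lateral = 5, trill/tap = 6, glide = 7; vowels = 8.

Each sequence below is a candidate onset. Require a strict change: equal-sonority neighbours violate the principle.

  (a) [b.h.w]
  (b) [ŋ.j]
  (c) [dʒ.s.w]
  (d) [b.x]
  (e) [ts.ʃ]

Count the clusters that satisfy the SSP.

(a) sonority 1-3-7: well-formed.
(b) sonority 4-7: well-formed.
(c) sonority 2-3-7: well-formed.
(d) sonority 1-3: well-formed.
(e) sonority 2-3: well-formed.

5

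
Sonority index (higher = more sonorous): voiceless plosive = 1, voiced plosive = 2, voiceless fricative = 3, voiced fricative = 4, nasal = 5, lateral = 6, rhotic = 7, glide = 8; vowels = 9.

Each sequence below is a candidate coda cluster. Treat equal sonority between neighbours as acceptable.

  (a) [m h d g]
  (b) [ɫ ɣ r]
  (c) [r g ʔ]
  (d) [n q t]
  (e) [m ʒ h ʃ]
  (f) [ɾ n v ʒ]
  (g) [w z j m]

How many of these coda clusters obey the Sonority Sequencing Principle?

(a) 5-3-2-2 → obeys
(b) 6-4-7 → violates
(c) 7-2-1 → obeys
(d) 5-1-1 → obeys
(e) 5-4-3-3 → obeys
(f) 7-5-4-4 → obeys
(g) 8-4-8-5 → violates

5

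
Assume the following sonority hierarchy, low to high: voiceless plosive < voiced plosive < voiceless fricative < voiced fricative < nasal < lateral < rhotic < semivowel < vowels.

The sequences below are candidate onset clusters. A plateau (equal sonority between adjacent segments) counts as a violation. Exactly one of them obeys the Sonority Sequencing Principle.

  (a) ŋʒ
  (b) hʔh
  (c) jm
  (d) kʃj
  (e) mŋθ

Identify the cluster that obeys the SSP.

(a) ŋʒ: profile 5-4 — violates.
(b) hʔh: profile 3-1-3 — violates.
(c) jm: profile 8-5 — violates.
(d) kʃj: profile 1-3-8 — obeys.
(e) mŋθ: profile 5-5-3 — violates.

d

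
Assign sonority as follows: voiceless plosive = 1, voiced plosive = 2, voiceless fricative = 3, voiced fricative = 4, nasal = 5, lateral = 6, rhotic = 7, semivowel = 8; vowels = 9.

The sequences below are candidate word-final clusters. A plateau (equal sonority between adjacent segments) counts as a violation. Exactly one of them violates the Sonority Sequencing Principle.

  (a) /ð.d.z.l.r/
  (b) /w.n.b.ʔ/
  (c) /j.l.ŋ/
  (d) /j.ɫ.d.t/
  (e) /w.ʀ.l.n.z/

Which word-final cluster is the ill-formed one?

(a) /ð.d.z.l.r/: profile 4-2-4-6-7 — violates.
(b) /w.n.b.ʔ/: profile 8-5-2-1 — obeys.
(c) /j.l.ŋ/: profile 8-6-5 — obeys.
(d) /j.ɫ.d.t/: profile 8-6-2-1 — obeys.
(e) /w.ʀ.l.n.z/: profile 8-7-6-5-4 — obeys.

a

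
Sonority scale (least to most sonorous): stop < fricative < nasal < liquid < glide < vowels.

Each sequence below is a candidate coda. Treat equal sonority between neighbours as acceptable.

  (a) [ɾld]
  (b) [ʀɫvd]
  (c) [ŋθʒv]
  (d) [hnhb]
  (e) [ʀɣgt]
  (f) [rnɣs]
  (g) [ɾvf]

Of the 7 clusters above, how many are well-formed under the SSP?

(a) [ɾld]: profile 4-4-1 — obeys.
(b) [ʀɫvd]: profile 4-4-2-1 — obeys.
(c) [ŋθʒv]: profile 3-2-2-2 — obeys.
(d) [hnhb]: profile 2-3-2-1 — violates.
(e) [ʀɣgt]: profile 4-2-1-1 — obeys.
(f) [rnɣs]: profile 4-3-2-2 — obeys.
(g) [ɾvf]: profile 4-2-2 — obeys.

6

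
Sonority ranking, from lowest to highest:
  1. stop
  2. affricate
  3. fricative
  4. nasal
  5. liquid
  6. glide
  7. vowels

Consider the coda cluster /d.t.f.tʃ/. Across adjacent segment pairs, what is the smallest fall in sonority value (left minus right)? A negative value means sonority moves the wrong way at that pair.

/d/ is a stop (sonority 1).
/t/ is a stop (sonority 1).
/f/ is a fricative (sonority 3).
/tʃ/ is an affricate (sonority 2).
/d/→/t/: change +0.
/t/→/f/: change -2.
/f/→/tʃ/: change +1.
Minimum = -2.

-2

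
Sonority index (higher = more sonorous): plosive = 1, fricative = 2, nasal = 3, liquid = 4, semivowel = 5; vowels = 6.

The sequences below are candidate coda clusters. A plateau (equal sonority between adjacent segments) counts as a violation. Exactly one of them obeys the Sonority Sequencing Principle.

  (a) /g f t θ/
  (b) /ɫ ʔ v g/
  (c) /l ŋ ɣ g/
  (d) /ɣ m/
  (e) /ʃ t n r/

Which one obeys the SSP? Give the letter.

(a) 1-2-1-2 → violates
(b) 4-1-2-1 → violates
(c) 4-3-2-1 → obeys
(d) 2-3 → violates
(e) 2-1-3-4 → violates

c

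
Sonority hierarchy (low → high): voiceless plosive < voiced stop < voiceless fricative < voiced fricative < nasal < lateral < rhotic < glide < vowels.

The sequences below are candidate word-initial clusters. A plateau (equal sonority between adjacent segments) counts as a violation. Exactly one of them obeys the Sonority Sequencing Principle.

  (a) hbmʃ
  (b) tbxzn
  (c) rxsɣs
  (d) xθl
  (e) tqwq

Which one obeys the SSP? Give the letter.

(a) sonority 3-2-5-3: ill-formed.
(b) sonority 1-2-3-4-5: well-formed.
(c) sonority 7-3-3-4-3: ill-formed.
(d) sonority 3-3-6: ill-formed.
(e) sonority 1-1-8-1: ill-formed.

b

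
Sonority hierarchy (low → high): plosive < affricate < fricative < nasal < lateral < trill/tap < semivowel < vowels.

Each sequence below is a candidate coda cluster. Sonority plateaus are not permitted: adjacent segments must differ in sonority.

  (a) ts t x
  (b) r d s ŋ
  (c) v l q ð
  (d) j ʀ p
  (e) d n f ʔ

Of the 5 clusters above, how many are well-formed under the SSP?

1

(a) 2-1-3 → violates
(b) 6-1-3-4 → violates
(c) 3-5-1-3 → violates
(d) 7-6-1 → obeys
(e) 1-4-3-1 → violates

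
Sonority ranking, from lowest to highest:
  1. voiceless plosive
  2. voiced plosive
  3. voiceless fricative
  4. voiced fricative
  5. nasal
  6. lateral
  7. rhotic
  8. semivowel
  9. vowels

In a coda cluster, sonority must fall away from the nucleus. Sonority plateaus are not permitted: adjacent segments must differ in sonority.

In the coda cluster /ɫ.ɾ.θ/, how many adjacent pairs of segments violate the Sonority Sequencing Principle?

/ɫ/: lateral = 6.
/ɾ/: rhotic = 7.
/θ/: voiceless fricative = 3.
/ɫ/→/ɾ/: 6→7 (does not fall) — violation.
/ɾ/→/θ/: 7→3 (falls) — ok.

1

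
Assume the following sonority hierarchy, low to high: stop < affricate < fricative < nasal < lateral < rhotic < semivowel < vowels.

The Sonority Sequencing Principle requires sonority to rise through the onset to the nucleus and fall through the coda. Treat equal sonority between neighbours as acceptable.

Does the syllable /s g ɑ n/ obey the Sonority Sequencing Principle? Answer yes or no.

no

Onset: /s/ is a fricative (sonority 3), /g/ is a stop (sonority 1); then the nucleus /ɑ/ (sonority 8).
Onset profile 3-1-8 — does not rise throughout.
Coda: /n/ is a nasal (sonority 4).
Coda profile 8-4 — falls from the nucleus.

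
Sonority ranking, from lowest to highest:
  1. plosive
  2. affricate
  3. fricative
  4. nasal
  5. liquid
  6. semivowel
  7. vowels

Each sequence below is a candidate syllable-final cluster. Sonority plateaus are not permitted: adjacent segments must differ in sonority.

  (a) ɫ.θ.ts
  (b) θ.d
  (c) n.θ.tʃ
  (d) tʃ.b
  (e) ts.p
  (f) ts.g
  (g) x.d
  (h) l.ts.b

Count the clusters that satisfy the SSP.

(a) sonority 5-3-2: well-formed.
(b) sonority 3-1: well-formed.
(c) sonority 4-3-2: well-formed.
(d) sonority 2-1: well-formed.
(e) sonority 2-1: well-formed.
(f) sonority 2-1: well-formed.
(g) sonority 3-1: well-formed.
(h) sonority 5-2-1: well-formed.

8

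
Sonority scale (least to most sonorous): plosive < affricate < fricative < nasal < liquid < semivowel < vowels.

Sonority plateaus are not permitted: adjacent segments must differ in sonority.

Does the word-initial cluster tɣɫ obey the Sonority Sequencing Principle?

/t/: plosive = 1.
/ɣ/: fricative = 3.
/ɫ/: liquid = 5.
The profile 1-3-5 strictly rises, so the word-initial cluster satisfies the SSP.

yes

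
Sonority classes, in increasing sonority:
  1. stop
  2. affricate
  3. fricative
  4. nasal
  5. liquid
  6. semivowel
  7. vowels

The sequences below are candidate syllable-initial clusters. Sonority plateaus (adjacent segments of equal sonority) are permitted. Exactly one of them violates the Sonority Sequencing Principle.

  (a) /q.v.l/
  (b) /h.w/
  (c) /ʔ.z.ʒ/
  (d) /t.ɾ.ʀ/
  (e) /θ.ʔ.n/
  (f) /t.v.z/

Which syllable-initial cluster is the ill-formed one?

(a) 1-3-5 → obeys
(b) 3-6 → obeys
(c) 1-3-3 → obeys
(d) 1-5-5 → obeys
(e) 3-1-4 → violates
(f) 1-3-3 → obeys

e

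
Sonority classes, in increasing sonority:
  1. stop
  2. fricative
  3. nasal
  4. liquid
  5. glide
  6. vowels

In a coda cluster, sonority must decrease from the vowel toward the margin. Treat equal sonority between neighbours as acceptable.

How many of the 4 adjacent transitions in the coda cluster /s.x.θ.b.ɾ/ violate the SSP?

/s/: fricative = 2.
/x/: fricative = 2.
/θ/: fricative = 2.
/b/: stop = 1.
/ɾ/: liquid = 4.
/s/→/x/: 2→2 (plateau, allowed) — ok.
/x/→/θ/: 2→2 (plateau, allowed) — ok.
/θ/→/b/: 2→1 (falls) — ok.
/b/→/ɾ/: 1→4 (does not fall) — violation.

1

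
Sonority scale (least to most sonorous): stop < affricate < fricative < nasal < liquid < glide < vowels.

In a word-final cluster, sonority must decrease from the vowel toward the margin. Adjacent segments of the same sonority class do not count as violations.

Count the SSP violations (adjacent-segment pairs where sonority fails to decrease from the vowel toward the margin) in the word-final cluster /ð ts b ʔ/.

/ð/: fricative = 3.
/ts/: affricate = 2.
/b/: stop = 1.
/ʔ/: stop = 1.
/ð/→/ts/: 3→2 (falls) — ok.
/ts/→/b/: 2→1 (falls) — ok.
/b/→/ʔ/: 1→1 (plateau, allowed) — ok.

0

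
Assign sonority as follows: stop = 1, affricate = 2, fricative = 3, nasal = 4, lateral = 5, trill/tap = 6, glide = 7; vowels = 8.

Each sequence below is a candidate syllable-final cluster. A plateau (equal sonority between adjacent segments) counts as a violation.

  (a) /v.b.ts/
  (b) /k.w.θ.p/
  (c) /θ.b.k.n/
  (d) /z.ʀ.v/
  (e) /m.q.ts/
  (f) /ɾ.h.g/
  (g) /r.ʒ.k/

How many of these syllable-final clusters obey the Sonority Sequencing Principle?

(a) /v.b.ts/: profile 3-1-2 — violates.
(b) /k.w.θ.p/: profile 1-7-3-1 — violates.
(c) /θ.b.k.n/: profile 3-1-1-4 — violates.
(d) /z.ʀ.v/: profile 3-6-3 — violates.
(e) /m.q.ts/: profile 4-1-2 — violates.
(f) /ɾ.h.g/: profile 6-3-1 — obeys.
(g) /r.ʒ.k/: profile 6-3-1 — obeys.

2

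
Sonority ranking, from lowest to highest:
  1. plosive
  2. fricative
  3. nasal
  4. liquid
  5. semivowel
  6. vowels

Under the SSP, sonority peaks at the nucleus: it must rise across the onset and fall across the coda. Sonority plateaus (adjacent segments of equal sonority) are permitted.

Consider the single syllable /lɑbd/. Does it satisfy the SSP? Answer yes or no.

Onset: /l/ is a liquid (sonority 4); then the nucleus /ɑ/ (sonority 6).
Onset profile 4-6 — rises to the nucleus.
Coda: /b/ is a plosive (sonority 1), /d/ is a plosive (sonority 1).
Coda profile 6-1-1 — falls from the nucleus.

yes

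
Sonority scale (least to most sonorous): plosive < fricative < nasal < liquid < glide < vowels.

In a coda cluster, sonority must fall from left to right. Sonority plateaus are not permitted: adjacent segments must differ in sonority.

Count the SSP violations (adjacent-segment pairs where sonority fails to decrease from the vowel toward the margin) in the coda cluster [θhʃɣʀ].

/θ/ — fricative, sonority 2.
/h/ — fricative, sonority 2.
/ʃ/ — fricative, sonority 2.
/ɣ/ — fricative, sonority 2.
/ʀ/ — liquid, sonority 4.
/θ/→/h/: 2→2 (plateau) — violation.
/h/→/ʃ/: 2→2 (plateau) — violation.
/ʃ/→/ɣ/: 2→2 (plateau) — violation.
/ɣ/→/ʀ/: 2→4 (does not fall) — violation.

4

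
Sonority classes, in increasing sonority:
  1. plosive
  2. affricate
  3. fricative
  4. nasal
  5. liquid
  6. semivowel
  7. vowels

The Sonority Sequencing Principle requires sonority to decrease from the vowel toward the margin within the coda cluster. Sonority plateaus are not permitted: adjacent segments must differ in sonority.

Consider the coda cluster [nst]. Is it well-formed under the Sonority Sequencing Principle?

yes

/n/ is a nasal (sonority 4).
/s/ is a fricative (sonority 3).
/t/ is a plosive (sonority 1).
The profile 4-3-1 strictly falls, so the coda cluster satisfies the SSP.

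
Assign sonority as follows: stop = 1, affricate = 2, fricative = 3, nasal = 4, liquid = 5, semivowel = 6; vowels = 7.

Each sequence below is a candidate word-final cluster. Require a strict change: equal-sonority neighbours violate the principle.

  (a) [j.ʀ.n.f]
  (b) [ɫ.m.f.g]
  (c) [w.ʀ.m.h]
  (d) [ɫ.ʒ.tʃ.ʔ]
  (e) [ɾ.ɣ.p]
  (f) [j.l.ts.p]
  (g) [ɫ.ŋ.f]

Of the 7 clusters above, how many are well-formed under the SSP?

(a) 6-5-4-3 → obeys
(b) 5-4-3-1 → obeys
(c) 6-5-4-3 → obeys
(d) 5-3-2-1 → obeys
(e) 5-3-1 → obeys
(f) 6-5-2-1 → obeys
(g) 5-4-3 → obeys

7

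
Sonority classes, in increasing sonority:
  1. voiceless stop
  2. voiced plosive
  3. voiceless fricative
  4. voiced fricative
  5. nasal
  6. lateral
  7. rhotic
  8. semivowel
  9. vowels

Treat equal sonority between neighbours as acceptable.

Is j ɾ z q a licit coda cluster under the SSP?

yes

/j/ — semivowel, sonority 8.
/ɾ/ — rhotic, sonority 7.
/z/ — voiced fricative, sonority 4.
/q/ — voiceless stop, sonority 1.
The profile 8-7-4-1 strictly falls, so the coda cluster satisfies the SSP.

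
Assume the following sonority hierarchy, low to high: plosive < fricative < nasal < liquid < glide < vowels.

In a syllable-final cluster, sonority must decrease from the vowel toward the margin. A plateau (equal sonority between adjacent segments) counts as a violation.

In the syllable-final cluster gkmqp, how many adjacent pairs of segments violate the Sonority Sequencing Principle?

3

/g/: plosive = 1.
/k/: plosive = 1.
/m/: nasal = 3.
/q/: plosive = 1.
/p/: plosive = 1.
/g/→/k/: 1→1 (plateau) — violation.
/k/→/m/: 1→3 (does not fall) — violation.
/m/→/q/: 3→1 (falls) — ok.
/q/→/p/: 1→1 (plateau) — violation.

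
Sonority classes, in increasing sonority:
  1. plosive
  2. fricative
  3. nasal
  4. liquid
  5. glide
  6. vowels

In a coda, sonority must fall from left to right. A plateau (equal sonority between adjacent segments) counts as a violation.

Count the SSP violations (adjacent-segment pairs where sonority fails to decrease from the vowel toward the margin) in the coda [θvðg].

2

/θ/ — fricative, sonority 2.
/v/ — fricative, sonority 2.
/ð/ — fricative, sonority 2.
/g/ — plosive, sonority 1.
/θ/→/v/: 2→2 (plateau) — violation.
/v/→/ð/: 2→2 (plateau) — violation.
/ð/→/g/: 2→1 (falls) — ok.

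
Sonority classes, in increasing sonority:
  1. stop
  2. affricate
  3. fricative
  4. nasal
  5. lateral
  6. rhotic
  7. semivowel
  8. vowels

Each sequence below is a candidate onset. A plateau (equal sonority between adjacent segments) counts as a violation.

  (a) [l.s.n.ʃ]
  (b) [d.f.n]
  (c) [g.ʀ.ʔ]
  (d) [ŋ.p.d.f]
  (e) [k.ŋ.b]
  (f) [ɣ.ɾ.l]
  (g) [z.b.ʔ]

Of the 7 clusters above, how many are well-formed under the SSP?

(a) [l.s.n.ʃ]: profile 5-3-4-3 — violates.
(b) [d.f.n]: profile 1-3-4 — obeys.
(c) [g.ʀ.ʔ]: profile 1-6-1 — violates.
(d) [ŋ.p.d.f]: profile 4-1-1-3 — violates.
(e) [k.ŋ.b]: profile 1-4-1 — violates.
(f) [ɣ.ɾ.l]: profile 3-6-5 — violates.
(g) [z.b.ʔ]: profile 3-1-1 — violates.

1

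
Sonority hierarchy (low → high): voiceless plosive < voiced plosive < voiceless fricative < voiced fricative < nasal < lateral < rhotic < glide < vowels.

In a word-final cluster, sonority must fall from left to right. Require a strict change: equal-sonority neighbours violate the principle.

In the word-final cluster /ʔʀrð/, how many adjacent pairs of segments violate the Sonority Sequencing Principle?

/ʔ/ — voiceless plosive, sonority 1.
/ʀ/ — rhotic, sonority 7.
/r/ — rhotic, sonority 7.
/ð/ — voiced fricative, sonority 4.
/ʔ/→/ʀ/: 1→7 (does not fall) — violation.
/ʀ/→/r/: 7→7 (plateau) — violation.
/r/→/ð/: 7→4 (falls) — ok.

2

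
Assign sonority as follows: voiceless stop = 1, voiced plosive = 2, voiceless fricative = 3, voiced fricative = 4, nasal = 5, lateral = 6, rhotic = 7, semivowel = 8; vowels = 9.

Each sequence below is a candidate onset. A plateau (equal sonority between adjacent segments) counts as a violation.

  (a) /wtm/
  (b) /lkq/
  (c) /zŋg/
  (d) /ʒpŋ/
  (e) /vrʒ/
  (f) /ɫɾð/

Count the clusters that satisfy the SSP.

(a) sonority 8-1-5: ill-formed.
(b) sonority 6-1-1: ill-formed.
(c) sonority 4-5-2: ill-formed.
(d) sonority 4-1-5: ill-formed.
(e) sonority 4-7-4: ill-formed.
(f) sonority 6-7-4: ill-formed.

0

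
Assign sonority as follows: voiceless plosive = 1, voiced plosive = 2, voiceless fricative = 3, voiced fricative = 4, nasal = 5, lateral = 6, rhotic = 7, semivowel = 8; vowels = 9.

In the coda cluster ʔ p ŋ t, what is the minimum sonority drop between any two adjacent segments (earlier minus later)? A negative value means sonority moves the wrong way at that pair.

-4

/ʔ/ is a voiceless plosive (sonority 1).
/p/ is a voiceless plosive (sonority 1).
/ŋ/ is a nasal (sonority 5).
/t/ is a voiceless plosive (sonority 1).
/ʔ/→/p/: change +0.
/p/→/ŋ/: change -4.
/ŋ/→/t/: change +4.
Minimum = -4.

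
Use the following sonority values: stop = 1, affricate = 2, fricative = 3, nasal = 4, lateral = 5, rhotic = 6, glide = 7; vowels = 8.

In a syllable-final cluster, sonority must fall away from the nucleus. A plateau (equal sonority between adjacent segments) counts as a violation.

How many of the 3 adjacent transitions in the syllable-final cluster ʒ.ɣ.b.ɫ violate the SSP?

2

/ʒ/ — fricative, sonority 3.
/ɣ/ — fricative, sonority 3.
/b/ — stop, sonority 1.
/ɫ/ — lateral, sonority 5.
/ʒ/→/ɣ/: 3→3 (plateau) — violation.
/ɣ/→/b/: 3→1 (falls) — ok.
/b/→/ɫ/: 1→5 (does not fall) — violation.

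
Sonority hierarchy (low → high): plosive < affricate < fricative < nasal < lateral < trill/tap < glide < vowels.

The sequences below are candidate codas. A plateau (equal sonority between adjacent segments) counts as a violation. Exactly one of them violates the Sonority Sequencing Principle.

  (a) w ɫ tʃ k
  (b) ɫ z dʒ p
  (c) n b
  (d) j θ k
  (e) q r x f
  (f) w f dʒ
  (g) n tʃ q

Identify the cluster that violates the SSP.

e

(a) sonority 7-5-2-1: well-formed.
(b) sonority 5-3-2-1: well-formed.
(c) sonority 4-1: well-formed.
(d) sonority 7-3-1: well-formed.
(e) sonority 1-6-3-3: ill-formed.
(f) sonority 7-3-2: well-formed.
(g) sonority 4-2-1: well-formed.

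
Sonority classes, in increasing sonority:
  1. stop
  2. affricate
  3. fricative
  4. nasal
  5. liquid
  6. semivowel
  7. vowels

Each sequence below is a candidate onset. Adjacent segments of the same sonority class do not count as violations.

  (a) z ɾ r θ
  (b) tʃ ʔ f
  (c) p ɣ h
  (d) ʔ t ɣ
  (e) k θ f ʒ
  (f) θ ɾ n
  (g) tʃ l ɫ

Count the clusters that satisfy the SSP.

4

(a) sonority 3-5-5-3: ill-formed.
(b) sonority 2-1-3: ill-formed.
(c) sonority 1-3-3: well-formed.
(d) sonority 1-1-3: well-formed.
(e) sonority 1-3-3-3: well-formed.
(f) sonority 3-5-4: ill-formed.
(g) sonority 2-5-5: well-formed.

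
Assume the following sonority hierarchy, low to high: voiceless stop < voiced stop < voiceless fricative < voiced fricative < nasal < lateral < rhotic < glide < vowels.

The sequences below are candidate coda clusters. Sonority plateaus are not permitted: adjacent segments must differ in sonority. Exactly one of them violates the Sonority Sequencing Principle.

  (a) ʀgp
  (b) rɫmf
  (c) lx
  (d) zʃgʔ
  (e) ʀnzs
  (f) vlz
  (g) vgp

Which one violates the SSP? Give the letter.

(a) sonority 7-2-1: well-formed.
(b) sonority 7-6-5-3: well-formed.
(c) sonority 6-3: well-formed.
(d) sonority 4-3-2-1: well-formed.
(e) sonority 7-5-4-3: well-formed.
(f) sonority 4-6-4: ill-formed.
(g) sonority 4-2-1: well-formed.

f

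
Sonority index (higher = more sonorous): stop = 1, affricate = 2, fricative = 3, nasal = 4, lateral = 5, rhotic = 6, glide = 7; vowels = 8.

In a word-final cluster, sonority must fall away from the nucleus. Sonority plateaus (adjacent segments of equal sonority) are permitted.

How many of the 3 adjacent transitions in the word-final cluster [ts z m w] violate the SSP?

/ts/ — affricate, sonority 2.
/z/ — fricative, sonority 3.
/m/ — nasal, sonority 4.
/w/ — glide, sonority 7.
/ts/→/z/: 2→3 (does not fall) — violation.
/z/→/m/: 3→4 (does not fall) — violation.
/m/→/w/: 4→7 (does not fall) — violation.

3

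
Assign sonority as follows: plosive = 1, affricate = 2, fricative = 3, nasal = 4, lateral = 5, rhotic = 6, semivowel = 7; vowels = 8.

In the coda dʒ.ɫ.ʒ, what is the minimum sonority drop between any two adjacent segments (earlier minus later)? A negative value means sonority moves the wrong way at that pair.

/dʒ/ is an affricate (sonority 2).
/ɫ/ is a lateral (sonority 5).
/ʒ/ is a fricative (sonority 3).
/dʒ/→/ɫ/: change -3.
/ɫ/→/ʒ/: change +2.
Minimum = -3.

-3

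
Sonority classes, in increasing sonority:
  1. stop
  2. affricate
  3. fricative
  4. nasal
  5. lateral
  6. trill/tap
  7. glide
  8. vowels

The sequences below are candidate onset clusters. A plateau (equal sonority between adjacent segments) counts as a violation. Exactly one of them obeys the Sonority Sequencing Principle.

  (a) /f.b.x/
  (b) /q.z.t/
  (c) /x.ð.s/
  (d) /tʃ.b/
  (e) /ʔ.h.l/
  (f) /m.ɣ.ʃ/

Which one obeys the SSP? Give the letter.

(a) 3-1-3 → violates
(b) 1-3-1 → violates
(c) 3-3-3 → violates
(d) 2-1 → violates
(e) 1-3-5 → obeys
(f) 4-3-3 → violates

e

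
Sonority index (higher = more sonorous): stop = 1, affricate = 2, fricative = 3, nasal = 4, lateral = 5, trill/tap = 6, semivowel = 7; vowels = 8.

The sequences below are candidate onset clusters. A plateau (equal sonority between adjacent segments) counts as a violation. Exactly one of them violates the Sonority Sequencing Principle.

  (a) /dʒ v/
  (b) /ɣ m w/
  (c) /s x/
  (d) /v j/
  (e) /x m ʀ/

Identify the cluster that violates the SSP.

c

(a) /dʒ v/: profile 2-3 — obeys.
(b) /ɣ m w/: profile 3-4-7 — obeys.
(c) /s x/: profile 3-3 — violates.
(d) /v j/: profile 3-7 — obeys.
(e) /x m ʀ/: profile 3-4-6 — obeys.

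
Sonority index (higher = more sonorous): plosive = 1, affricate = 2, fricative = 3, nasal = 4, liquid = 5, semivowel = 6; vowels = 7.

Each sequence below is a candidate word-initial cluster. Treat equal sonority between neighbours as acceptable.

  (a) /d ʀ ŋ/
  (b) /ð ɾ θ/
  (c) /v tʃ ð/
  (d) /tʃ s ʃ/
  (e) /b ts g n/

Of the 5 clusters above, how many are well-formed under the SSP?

(a) sonority 1-5-4: ill-formed.
(b) sonority 3-5-3: ill-formed.
(c) sonority 3-2-3: ill-formed.
(d) sonority 2-3-3: well-formed.
(e) sonority 1-2-1-4: ill-formed.

1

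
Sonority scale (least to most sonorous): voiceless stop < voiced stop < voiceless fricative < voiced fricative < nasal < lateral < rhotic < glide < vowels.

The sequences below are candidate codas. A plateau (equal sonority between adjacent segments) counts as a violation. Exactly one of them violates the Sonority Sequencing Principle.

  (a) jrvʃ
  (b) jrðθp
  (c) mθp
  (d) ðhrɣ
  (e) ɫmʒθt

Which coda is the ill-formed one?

d

(a) 8-7-4-3 → obeys
(b) 8-7-4-3-1 → obeys
(c) 5-3-1 → obeys
(d) 4-3-7-4 → violates
(e) 6-5-4-3-1 → obeys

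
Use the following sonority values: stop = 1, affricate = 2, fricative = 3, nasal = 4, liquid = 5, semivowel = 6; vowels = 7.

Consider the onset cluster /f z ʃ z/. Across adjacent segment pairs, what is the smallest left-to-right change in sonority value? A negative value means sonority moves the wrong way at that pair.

/f/ — fricative, sonority 3.
/z/ — fricative, sonority 3.
/ʃ/ — fricative, sonority 3.
/z/ — fricative, sonority 3.
/f/→/z/: change +0.
/z/→/ʃ/: change +0.
/ʃ/→/z/: change +0.
Minimum = 0.

0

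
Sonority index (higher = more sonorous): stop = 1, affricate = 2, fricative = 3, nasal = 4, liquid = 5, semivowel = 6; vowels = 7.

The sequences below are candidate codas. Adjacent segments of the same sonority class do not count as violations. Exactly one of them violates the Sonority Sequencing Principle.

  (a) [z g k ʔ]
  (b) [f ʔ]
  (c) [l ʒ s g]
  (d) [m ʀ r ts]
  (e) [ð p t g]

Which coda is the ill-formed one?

(a) [z g k ʔ]: profile 3-1-1-1 — obeys.
(b) [f ʔ]: profile 3-1 — obeys.
(c) [l ʒ s g]: profile 5-3-3-1 — obeys.
(d) [m ʀ r ts]: profile 4-5-5-2 — violates.
(e) [ð p t g]: profile 3-1-1-1 — obeys.

d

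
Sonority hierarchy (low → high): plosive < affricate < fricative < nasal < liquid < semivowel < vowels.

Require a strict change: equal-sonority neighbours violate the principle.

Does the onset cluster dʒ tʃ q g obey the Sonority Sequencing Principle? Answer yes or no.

/dʒ/ — affricate, sonority 2.
/tʃ/ — affricate, sonority 2.
/q/ — plosive, sonority 1.
/g/ — plosive, sonority 1.
The profile is 2-2-1-1. Between /dʒ/ (2) and /tʃ/ (2) sonority does not rise, so the cluster violates the SSP.

no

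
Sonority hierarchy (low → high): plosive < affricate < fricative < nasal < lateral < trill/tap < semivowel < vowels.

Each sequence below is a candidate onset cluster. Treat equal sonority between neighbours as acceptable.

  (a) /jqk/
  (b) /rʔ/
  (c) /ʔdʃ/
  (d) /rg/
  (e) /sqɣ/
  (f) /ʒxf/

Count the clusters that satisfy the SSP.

(a) sonority 7-1-1: ill-formed.
(b) sonority 6-1: ill-formed.
(c) sonority 1-1-3: well-formed.
(d) sonority 6-1: ill-formed.
(e) sonority 3-1-3: ill-formed.
(f) sonority 3-3-3: well-formed.

2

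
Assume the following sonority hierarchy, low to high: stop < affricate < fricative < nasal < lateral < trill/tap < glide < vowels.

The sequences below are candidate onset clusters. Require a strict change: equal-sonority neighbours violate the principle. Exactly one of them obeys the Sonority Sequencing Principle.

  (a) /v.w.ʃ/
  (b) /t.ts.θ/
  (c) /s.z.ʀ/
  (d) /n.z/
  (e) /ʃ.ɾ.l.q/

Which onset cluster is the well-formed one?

b

(a) 3-7-3 → violates
(b) 1-2-3 → obeys
(c) 3-3-6 → violates
(d) 4-3 → violates
(e) 3-6-5-1 → violates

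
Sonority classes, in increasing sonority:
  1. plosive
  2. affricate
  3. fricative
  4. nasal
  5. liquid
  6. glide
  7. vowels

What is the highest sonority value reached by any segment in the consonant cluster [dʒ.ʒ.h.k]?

3

/dʒ/: affricate = 2.
/ʒ/: fricative = 3.
/h/: fricative = 3.
/k/: plosive = 1.
The maximum is 3.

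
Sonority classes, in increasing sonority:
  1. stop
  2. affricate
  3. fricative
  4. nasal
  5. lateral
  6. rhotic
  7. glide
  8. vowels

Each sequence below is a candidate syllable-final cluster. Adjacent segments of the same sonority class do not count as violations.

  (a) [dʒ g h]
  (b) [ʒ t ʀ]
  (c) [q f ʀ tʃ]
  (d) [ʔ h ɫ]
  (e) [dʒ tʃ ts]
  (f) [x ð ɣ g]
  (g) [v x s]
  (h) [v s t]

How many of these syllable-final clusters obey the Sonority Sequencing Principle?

(a) [dʒ g h]: profile 2-1-3 — violates.
(b) [ʒ t ʀ]: profile 3-1-6 — violates.
(c) [q f ʀ tʃ]: profile 1-3-6-2 — violates.
(d) [ʔ h ɫ]: profile 1-3-5 — violates.
(e) [dʒ tʃ ts]: profile 2-2-2 — obeys.
(f) [x ð ɣ g]: profile 3-3-3-1 — obeys.
(g) [v x s]: profile 3-3-3 — obeys.
(h) [v s t]: profile 3-3-1 — obeys.

4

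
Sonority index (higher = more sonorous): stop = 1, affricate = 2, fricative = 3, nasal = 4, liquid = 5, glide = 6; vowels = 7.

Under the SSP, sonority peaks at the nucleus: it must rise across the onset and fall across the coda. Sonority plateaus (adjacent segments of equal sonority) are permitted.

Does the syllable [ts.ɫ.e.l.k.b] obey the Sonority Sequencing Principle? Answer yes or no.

yes

Onset: /ts/ is an affricate (sonority 2), /ɫ/ is a liquid (sonority 5); then the nucleus /e/ (sonority 7).
Onset profile 2-5-7 — rises to the nucleus.
Coda: /l/ is a liquid (sonority 5), /k/ is a stop (sonority 1), /b/ is a stop (sonority 1).
Coda profile 7-5-1-1 — falls from the nucleus.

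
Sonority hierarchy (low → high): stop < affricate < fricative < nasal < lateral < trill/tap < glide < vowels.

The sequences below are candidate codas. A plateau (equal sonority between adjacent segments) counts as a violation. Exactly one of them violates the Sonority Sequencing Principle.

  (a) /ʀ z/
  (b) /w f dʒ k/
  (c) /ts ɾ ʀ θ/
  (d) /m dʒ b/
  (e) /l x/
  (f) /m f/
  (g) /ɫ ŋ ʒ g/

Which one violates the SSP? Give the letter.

c

(a) sonority 6-3: well-formed.
(b) sonority 7-3-2-1: well-formed.
(c) sonority 2-6-6-3: ill-formed.
(d) sonority 4-2-1: well-formed.
(e) sonority 5-3: well-formed.
(f) sonority 4-3: well-formed.
(g) sonority 5-4-3-1: well-formed.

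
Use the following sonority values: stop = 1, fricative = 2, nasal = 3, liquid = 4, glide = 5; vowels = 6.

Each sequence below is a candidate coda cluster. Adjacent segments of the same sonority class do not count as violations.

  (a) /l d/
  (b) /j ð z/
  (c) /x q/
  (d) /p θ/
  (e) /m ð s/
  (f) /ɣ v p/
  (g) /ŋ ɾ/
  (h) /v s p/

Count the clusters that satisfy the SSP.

6

(a) sonority 4-1: well-formed.
(b) sonority 5-2-2: well-formed.
(c) sonority 2-1: well-formed.
(d) sonority 1-2: ill-formed.
(e) sonority 3-2-2: well-formed.
(f) sonority 2-2-1: well-formed.
(g) sonority 3-4: ill-formed.
(h) sonority 2-2-1: well-formed.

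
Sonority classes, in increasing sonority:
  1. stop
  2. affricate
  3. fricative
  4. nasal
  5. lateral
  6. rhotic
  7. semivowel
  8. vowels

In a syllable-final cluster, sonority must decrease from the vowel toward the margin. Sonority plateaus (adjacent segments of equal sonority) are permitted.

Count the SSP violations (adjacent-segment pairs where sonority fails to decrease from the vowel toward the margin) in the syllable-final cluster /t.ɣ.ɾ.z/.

2

/t/ — stop, sonority 1.
/ɣ/ — fricative, sonority 3.
/ɾ/ — rhotic, sonority 6.
/z/ — fricative, sonority 3.
/t/→/ɣ/: 1→3 (does not fall) — violation.
/ɣ/→/ɾ/: 3→6 (does not fall) — violation.
/ɾ/→/z/: 6→3 (falls) — ok.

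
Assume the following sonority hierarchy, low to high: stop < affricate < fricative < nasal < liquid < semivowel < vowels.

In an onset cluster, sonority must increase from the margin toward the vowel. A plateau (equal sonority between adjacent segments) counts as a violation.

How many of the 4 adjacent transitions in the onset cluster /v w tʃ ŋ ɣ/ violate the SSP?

/v/: fricative = 3.
/w/: semivowel = 6.
/tʃ/: affricate = 2.
/ŋ/: nasal = 4.
/ɣ/: fricative = 3.
/v/→/w/: 3→6 (rises) — ok.
/w/→/tʃ/: 6→2 (does not rise) — violation.
/tʃ/→/ŋ/: 2→4 (rises) — ok.
/ŋ/→/ɣ/: 4→3 (does not rise) — violation.

2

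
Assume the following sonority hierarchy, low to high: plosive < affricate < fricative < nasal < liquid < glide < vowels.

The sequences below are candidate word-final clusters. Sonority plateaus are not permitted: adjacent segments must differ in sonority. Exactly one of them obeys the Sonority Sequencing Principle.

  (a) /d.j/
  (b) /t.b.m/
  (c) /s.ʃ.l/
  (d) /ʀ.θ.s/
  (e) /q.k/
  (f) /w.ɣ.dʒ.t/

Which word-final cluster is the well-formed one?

f

(a) sonority 1-6: ill-formed.
(b) sonority 1-1-4: ill-formed.
(c) sonority 3-3-5: ill-formed.
(d) sonority 5-3-3: ill-formed.
(e) sonority 1-1: ill-formed.
(f) sonority 6-3-2-1: well-formed.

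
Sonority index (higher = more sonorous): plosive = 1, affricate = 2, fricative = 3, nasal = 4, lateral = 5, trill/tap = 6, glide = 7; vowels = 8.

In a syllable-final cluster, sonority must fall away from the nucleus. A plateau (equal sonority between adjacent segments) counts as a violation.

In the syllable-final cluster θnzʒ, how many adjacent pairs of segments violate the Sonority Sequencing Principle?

/θ/: fricative = 3.
/n/: nasal = 4.
/z/: fricative = 3.
/ʒ/: fricative = 3.
/θ/→/n/: 3→4 (does not fall) — violation.
/n/→/z/: 4→3 (falls) — ok.
/z/→/ʒ/: 3→3 (plateau) — violation.

2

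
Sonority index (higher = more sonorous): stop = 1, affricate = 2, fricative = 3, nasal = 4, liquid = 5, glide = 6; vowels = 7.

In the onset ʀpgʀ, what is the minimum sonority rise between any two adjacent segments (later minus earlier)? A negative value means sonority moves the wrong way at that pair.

/ʀ/ — liquid, sonority 5.
/p/ — stop, sonority 1.
/g/ — stop, sonority 1.
/ʀ/ — liquid, sonority 5.
/ʀ/→/p/: change -4.
/p/→/g/: change +0.
/g/→/ʀ/: change +4.
Minimum = -4.

-4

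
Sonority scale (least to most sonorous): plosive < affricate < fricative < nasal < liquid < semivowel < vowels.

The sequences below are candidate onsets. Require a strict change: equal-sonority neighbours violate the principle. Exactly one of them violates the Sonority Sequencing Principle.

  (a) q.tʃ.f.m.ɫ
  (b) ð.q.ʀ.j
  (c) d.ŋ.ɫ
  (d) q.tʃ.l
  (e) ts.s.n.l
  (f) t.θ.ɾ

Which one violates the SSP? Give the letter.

(a) sonority 1-2-3-4-5: well-formed.
(b) sonority 3-1-5-6: ill-formed.
(c) sonority 1-4-5: well-formed.
(d) sonority 1-2-5: well-formed.
(e) sonority 2-3-4-5: well-formed.
(f) sonority 1-3-5: well-formed.

b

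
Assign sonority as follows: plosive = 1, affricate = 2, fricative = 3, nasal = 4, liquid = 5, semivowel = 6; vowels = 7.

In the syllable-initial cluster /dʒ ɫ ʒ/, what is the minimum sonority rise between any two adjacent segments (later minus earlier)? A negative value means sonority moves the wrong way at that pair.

-2

/dʒ/ — affricate, sonority 2.
/ɫ/ — liquid, sonority 5.
/ʒ/ — fricative, sonority 3.
/dʒ/→/ɫ/: change +3.
/ɫ/→/ʒ/: change -2.
Minimum = -2.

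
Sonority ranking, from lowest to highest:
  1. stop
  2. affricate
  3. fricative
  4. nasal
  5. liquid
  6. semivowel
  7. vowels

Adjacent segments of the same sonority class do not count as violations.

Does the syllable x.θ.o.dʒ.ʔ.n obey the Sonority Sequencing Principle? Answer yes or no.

Onset: /x/ is a fricative (sonority 3), /θ/ is a fricative (sonority 3); then the nucleus /o/ (sonority 7).
Onset profile 3-3-7 — rises to the nucleus.
Coda: /dʒ/ is an affricate (sonority 2), /ʔ/ is a stop (sonority 1), /n/ is a nasal (sonority 4).
Coda profile 7-2-1-4 — does not fall throughout.

no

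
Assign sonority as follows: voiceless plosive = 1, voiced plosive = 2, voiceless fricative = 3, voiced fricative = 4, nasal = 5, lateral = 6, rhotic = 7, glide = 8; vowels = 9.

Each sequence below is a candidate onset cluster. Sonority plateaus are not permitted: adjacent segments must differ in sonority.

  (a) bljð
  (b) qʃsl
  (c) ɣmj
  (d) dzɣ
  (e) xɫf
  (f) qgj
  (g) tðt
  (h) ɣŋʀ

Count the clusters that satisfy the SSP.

(a) 2-6-8-4 → violates
(b) 1-3-3-6 → violates
(c) 4-5-8 → obeys
(d) 2-4-4 → violates
(e) 3-6-3 → violates
(f) 1-2-8 → obeys
(g) 1-4-1 → violates
(h) 4-5-7 → obeys

3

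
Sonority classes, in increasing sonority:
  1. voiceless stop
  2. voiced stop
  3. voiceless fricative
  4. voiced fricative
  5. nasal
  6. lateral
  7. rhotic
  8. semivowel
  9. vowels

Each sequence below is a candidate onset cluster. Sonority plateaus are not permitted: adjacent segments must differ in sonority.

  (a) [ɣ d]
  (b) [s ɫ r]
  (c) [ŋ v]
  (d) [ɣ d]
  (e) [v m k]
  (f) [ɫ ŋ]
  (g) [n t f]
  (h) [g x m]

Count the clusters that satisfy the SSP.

(a) [ɣ d]: profile 4-2 — violates.
(b) [s ɫ r]: profile 3-6-7 — obeys.
(c) [ŋ v]: profile 5-4 — violates.
(d) [ɣ d]: profile 4-2 — violates.
(e) [v m k]: profile 4-5-1 — violates.
(f) [ɫ ŋ]: profile 6-5 — violates.
(g) [n t f]: profile 5-1-3 — violates.
(h) [g x m]: profile 2-3-5 — obeys.

2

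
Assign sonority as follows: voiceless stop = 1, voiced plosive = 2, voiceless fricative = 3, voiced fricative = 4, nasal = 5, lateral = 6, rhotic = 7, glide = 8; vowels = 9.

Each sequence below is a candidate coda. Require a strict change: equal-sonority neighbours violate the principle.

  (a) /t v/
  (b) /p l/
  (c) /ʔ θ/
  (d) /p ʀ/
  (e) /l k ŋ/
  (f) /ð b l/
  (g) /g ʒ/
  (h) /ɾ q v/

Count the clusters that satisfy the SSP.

0

(a) sonority 1-4: ill-formed.
(b) sonority 1-6: ill-formed.
(c) sonority 1-3: ill-formed.
(d) sonority 1-7: ill-formed.
(e) sonority 6-1-5: ill-formed.
(f) sonority 4-2-6: ill-formed.
(g) sonority 2-4: ill-formed.
(h) sonority 7-1-4: ill-formed.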